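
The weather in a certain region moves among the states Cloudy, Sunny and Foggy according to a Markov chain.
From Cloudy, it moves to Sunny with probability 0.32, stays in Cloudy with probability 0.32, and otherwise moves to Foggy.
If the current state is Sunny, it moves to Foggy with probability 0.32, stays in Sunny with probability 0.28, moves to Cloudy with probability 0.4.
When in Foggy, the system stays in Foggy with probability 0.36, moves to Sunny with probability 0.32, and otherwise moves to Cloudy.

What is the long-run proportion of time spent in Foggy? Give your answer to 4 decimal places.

Let the stationary distribution be π with π = πP and π_1 + π_2 + π_3 = 1.
π_1 = 0.32·π_1 + 0.4·π_2 + 0.32·π_3
π_2 = 0.32·π_1 + 0.28·π_2 + 0.32·π_3
Solving with the normalization constraint gives π = (0.3446, 0.3077, 0.3477).
So the stationary probability of Foggy is 0.3477.

0.3477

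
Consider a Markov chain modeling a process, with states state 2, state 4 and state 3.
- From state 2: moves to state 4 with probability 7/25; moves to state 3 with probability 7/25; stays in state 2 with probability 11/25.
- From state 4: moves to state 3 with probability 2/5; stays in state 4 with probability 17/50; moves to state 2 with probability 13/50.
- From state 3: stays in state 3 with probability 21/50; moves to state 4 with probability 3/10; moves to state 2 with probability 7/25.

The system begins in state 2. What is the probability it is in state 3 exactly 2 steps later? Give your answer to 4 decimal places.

Sum over the intermediate state after 1 step:
P = P(state 2→state 2)·P(state 2→state 3) + P(state 2→state 4)·P(state 4→state 3) + P(state 2→state 3)·P(state 3→state 3)
  = 0.44×0.28 + 0.28×0.4 + 0.28×0.42
  = 0.1232 + 0.1120 + 0.1176 = 0.3528

0.3528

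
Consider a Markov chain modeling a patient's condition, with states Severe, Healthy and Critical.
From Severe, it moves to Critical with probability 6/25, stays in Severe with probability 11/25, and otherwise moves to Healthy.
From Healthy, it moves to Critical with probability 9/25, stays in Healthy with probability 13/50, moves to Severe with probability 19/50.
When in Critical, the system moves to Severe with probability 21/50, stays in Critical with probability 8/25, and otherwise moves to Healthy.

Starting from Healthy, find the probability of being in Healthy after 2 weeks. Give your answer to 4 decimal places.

Sum over the intermediate state after 1 week:
P = P(Healthy→Severe)·P(Severe→Healthy) + P(Healthy→Healthy)·P(Healthy→Healthy) + P(Healthy→Critical)·P(Critical→Healthy)
  = 0.38×0.32 + 0.26×0.26 + 0.36×0.26
  = 0.1216 + 0.0676 + 0.0936 = 0.2828

0.2828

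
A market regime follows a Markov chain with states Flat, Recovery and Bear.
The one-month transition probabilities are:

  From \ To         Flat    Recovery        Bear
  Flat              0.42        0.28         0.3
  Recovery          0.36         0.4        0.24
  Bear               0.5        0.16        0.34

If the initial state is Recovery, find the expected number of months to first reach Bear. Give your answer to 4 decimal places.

Let t(s) be the expected number of months to first reach Bear from state s, with t(Bear) = 0. Conditioning on the first month:
t(Flat) = 1 + 0.42·t(Flat) + 0.28·t(Recovery)
t(Recovery) = 1 + 0.36·t(Flat) + 0.4·t(Recovery)
Solving: t(Flat) = 3.5599, t(Recovery) = 3.8026.
Expected months from Recovery to Bear: 3.8026.

3.8026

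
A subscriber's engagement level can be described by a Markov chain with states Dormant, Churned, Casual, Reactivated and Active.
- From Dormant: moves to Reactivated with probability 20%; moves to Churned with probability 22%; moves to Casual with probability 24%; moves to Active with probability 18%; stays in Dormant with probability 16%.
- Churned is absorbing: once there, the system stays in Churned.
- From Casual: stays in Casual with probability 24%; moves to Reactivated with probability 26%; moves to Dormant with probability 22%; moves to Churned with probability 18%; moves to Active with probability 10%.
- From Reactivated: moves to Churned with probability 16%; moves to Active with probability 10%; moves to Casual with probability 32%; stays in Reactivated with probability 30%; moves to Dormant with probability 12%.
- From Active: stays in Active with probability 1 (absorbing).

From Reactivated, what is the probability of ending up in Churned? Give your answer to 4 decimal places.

Let h(s) be the probability of absorption at Churned starting from transient state s. Then h(Churned) = 1 and h(Active) = 0. By first-step analysis:
h(Dormant) = 0.16·h(Dormant) + 0.22·1 + 0.24·h(Casual) + 0.2·h(Reactivated) + 0.18·0
h(Casual) = 0.22·h(Dormant) + 0.18·1 + 0.24·h(Casual) + 0.26·h(Reactivated) + 0.1·0
h(Reactivated) = 0.12·h(Dormant) + 0.16·1 + 0.32·h(Casual) + 0.3·h(Reactivated) + 0.1·0
Solving: h(Dormant) = 0.5822, h(Casual) = 0.6137, h(Reactivated) = 0.6089.
Starting from Reactivated, the probability is 0.6089.

0.6089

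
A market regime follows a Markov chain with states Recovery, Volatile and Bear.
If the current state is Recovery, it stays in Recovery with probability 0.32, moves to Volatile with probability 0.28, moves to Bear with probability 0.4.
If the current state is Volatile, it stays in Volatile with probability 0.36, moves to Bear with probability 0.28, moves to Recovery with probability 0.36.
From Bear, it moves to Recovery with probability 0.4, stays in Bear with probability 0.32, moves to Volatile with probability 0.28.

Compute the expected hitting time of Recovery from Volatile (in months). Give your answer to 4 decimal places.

Let t(s) be the expected number of months to first reach Recovery from state s, with t(Recovery) = 0. Conditioning on the first month:
t(Volatile) = 1 + 0.36·t(Volatile) + 0.28·t(Bear)
t(Bear) = 1 + 0.28·t(Volatile) + 0.32·t(Bear)
Solving: t(Volatile) = 2.6906, t(Bear) = 2.5785.
Expected months from Volatile to Recovery: 2.6906.

2.6906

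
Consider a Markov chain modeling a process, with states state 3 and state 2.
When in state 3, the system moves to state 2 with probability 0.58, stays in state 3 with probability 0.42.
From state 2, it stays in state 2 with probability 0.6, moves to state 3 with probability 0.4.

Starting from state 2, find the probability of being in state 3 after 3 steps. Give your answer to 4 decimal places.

0.4082

Propagate the distribution vector 3 steps from state 2.
After 0 steps: (0.0000, 1.0000)
After 1 step: (0.4000, 0.6000)
After 2 steps: (0.4080, 0.5920)
After 3 steps: (0.4082, 0.5918)
P(in state 3 after 3 steps) = 0.4082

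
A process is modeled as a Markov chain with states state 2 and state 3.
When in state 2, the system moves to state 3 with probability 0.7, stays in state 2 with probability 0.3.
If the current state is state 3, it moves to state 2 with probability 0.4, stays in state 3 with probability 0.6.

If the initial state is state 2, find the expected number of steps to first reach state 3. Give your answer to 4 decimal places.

Let t(s) be the expected number of steps to first reach state 3 from state s, with t(state 3) = 0. Conditioning on the first step:
t(state 2) = 1 + 0.3·t(state 2)
Solving: t(state 2) = 1.4286.
Expected steps from state 2 to state 3: 1.4286.

1.4286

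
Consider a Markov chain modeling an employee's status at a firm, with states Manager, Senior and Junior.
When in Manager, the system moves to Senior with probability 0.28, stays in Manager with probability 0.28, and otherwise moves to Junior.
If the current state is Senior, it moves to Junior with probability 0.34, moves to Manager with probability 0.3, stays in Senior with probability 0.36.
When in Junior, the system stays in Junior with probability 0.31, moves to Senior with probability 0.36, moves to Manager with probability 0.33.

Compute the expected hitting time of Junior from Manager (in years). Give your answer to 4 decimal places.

Let t(s) be the expected number of years to first reach Junior from state s, with t(Junior) = 0. Conditioning on the first year:
t(Manager) = 1 + 0.28·t(Manager) + 0.28·t(Senior)
t(Senior) = 1 + 0.3·t(Manager) + 0.36·t(Senior)
Solving: t(Manager) = 2.4416, t(Senior) = 2.7070.
Expected years from Manager to Junior: 2.4416.

2.4416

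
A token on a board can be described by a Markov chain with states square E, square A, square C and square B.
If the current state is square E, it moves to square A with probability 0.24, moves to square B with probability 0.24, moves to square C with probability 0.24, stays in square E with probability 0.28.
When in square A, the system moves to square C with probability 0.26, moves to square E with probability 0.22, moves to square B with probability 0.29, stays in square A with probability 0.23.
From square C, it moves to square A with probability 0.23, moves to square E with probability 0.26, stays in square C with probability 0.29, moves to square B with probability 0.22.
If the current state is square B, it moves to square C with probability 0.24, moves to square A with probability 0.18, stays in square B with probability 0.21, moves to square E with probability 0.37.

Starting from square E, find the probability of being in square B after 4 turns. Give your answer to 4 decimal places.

Propagate the distribution vector 4 turns from square E.
After 0 turns: (1.0000, 0.0000, 0.0000, 0.0000)
After 1 turn: (0.2800, 0.2400, 0.2400, 0.2400)
After 2 turns: (0.2824, 0.2208, 0.2568, 0.2400)
After 3 turns: (0.2832, 0.2208, 0.2573, 0.2387)
After 4 turns: (0.2831, 0.2209, 0.2573, 0.2387)
P(in square B after 4 turns) = 0.2387

0.2387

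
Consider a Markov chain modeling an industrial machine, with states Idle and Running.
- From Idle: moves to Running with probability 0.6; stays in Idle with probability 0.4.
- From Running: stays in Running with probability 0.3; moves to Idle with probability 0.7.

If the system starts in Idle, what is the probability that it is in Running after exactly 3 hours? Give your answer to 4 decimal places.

Propagate the distribution vector 3 hours from Idle.
After 0 hours: (1.0000, 0.0000)
After 1 hour: (0.4000, 0.6000)
After 2 hours: (0.5800, 0.4200)
After 3 hours: (0.5260, 0.4740)
P(in Running after 3 hours) = 0.4740

0.4740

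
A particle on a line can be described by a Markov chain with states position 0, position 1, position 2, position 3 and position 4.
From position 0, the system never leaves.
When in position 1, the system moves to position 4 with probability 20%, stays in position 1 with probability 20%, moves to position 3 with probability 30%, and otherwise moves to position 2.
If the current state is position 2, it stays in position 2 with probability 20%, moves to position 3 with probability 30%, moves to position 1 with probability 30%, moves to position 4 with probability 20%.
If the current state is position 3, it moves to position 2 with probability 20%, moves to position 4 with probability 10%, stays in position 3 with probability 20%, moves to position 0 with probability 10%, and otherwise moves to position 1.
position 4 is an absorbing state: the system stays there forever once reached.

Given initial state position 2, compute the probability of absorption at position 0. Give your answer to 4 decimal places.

Let h(s) be the probability of absorption at position 0 starting from transient state s. Then h(position 0) = 1 and h(position 4) = 0. By first-step analysis:
h(position 1) = 0.2·h(position 1) + 0.3·h(position 2) + 0.3·h(position 3) + 0.2·0
h(position 2) = 0.3·h(position 1) + 0.2·h(position 2) + 0.3·h(position 3) + 0.2·0
h(position 3) = 0.1·1 + 0.4·h(position 1) + 0.2·h(position 2) + 0.2·h(position 3) + 0.1·0
Solving: h(position 1) = 0.1364, h(position 2) = 0.1364, h(position 3) = 0.2273.
Starting from position 2, the probability is 0.1364.

0.1364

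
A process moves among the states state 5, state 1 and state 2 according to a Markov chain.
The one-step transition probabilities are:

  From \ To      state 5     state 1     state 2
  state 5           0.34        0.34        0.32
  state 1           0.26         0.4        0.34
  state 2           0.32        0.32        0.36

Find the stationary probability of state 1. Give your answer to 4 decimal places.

Let the stationary distribution be π with π = πP and π_1 + π_2 + π_3 = 1.
π_1 = 0.34·π_1 + 0.26·π_2 + 0.32·π_3
π_2 = 0.34·π_1 + 0.4·π_2 + 0.32·π_3
Solving with the normalization constraint gives π = (0.3048, 0.3545, 0.3407).
So the stationary probability of state 1 is 0.3545.

0.3545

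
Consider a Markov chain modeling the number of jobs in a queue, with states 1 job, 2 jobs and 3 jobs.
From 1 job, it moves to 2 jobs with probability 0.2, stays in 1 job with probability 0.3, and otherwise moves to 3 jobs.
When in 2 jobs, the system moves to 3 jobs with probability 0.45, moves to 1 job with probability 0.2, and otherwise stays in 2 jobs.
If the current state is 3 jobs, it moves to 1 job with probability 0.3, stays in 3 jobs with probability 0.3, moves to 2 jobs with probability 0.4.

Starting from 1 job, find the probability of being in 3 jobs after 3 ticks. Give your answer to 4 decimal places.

Propagate the distribution vector 3 ticks from 1 job.
After 0 ticks: (1.0000, 0.0000, 0.0000)
After 1 tick: (0.3000, 0.2000, 0.5000)
After 2 ticks: (0.2800, 0.3300, 0.3900)
After 3 ticks: (0.2670, 0.3275, 0.4055)
P(in 3 jobs after 3 ticks) = 0.4055

0.4055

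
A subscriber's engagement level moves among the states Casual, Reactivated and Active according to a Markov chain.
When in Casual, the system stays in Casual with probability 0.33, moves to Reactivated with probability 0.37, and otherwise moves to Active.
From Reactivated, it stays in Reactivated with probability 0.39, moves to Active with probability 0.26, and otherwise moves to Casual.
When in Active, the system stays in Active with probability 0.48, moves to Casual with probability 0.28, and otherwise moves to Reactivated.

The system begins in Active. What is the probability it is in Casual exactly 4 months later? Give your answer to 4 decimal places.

Propagate the distribution vector 4 months from Active.
After 0 months: (0.0000, 0.0000, 1.0000)
After 1 month: (0.2800, 0.2400, 0.4800)
After 2 months: (0.3108, 0.3124, 0.3768)
After 3 months: (0.3174, 0.3273, 0.3553)
After 4 months: (0.3188, 0.3304, 0.3509)
P(in Casual after 4 months) = 0.3188

0.3188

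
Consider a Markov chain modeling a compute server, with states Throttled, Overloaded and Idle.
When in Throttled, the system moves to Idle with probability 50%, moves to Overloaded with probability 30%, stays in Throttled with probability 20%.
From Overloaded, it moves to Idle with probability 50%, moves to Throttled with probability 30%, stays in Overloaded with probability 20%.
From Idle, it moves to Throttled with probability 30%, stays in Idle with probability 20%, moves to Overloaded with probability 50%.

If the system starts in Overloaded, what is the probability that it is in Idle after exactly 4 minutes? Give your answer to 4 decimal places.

0.3815

Propagate the distribution vector 4 minutes from Overloaded.
After 0 minutes: (0.0000, 1.0000, 0.0000)
After 1 minute: (0.3000, 0.2000, 0.5000)
After 2 minutes: (0.2700, 0.3800, 0.3500)
After 3 minutes: (0.2730, 0.3320, 0.3950)
After 4 minutes: (0.2727, 0.3458, 0.3815)
P(in Idle after 4 minutes) = 0.3815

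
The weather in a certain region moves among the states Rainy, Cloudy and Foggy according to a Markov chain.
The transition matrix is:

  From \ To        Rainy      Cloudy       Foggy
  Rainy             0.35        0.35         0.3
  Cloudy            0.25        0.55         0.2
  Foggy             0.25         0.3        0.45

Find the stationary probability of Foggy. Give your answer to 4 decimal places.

0.3037

Let the stationary distribution be π with π = πP and π_1 + π_2 + π_3 = 1.
π_1 = 0.35·π_1 + 0.25·π_2 + 0.25·π_3
π_2 = 0.35·π_1 + 0.55·π_2 + 0.3·π_3
Solving with the normalization constraint gives π = (0.2778, 0.4185, 0.3037).
So the stationary probability of Foggy is 0.3037.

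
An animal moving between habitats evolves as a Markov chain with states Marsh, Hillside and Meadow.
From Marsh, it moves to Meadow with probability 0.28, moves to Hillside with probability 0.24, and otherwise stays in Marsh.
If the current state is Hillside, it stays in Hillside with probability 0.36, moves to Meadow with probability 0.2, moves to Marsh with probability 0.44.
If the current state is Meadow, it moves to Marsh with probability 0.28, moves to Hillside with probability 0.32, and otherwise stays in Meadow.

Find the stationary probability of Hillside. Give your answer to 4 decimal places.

0.2992

Let the stationary distribution be π with π = πP and π_1 + π_2 + π_3 = 1.
π_1 = 0.48·π_1 + 0.44·π_2 + 0.28·π_3
π_2 = 0.24·π_1 + 0.36·π_2 + 0.32·π_3
Solving with the normalization constraint gives π = (0.4098, 0.2992, 0.2910).
So the stationary probability of Hillside is 0.2992.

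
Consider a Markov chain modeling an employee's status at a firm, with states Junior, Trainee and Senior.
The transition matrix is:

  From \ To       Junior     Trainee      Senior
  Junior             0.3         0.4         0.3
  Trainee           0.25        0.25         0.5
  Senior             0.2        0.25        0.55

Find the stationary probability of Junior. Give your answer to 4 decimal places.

Let the stationary distribution be π with π = πP and π_1 + π_2 + π_3 = 1.
π_1 = 0.3·π_1 + 0.25·π_2 + 0.2·π_3
π_2 = 0.4·π_1 + 0.25·π_2 + 0.25·π_3
Solving with the normalization constraint gives π = (0.2381, 0.2857, 0.4762).
So the stationary probability of Junior is 0.2381.

0.2381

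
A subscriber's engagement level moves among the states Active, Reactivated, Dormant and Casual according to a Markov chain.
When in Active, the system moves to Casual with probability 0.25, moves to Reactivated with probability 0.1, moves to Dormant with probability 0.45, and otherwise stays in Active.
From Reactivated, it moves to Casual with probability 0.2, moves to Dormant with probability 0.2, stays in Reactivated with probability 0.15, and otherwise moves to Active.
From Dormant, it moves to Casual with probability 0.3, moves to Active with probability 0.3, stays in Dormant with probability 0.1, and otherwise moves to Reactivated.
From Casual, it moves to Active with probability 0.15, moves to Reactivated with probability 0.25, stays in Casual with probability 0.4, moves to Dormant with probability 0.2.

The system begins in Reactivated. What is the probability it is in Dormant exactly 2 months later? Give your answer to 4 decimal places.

Propagate the distribution vector 2 months from Reactivated.
After 0 months: (0.0000, 1.0000, 0.0000, 0.0000)
After 1 month: (0.4500, 0.1500, 0.2000, 0.2000)
After 2 months: (0.2475, 0.1775, 0.2925, 0.2825)
P(in Dormant after 2 months) = 0.2925

0.2925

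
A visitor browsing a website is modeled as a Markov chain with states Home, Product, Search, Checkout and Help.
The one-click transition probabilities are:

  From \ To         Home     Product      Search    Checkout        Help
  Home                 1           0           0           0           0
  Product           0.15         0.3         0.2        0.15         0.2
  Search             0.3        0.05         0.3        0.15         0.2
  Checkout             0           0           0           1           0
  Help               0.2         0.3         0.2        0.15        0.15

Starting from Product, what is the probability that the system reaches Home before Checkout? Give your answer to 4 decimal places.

Let h(s) be the probability of absorption at Home starting from transient state s. Then h(Home) = 1 and h(Checkout) = 0. By first-step analysis:
h(Product) = 0.15·1 + 0.3·h(Product) + 0.2·h(Search) + 0.15·0 + 0.2·h(Help)
h(Search) = 0.3·1 + 0.05·h(Product) + 0.3·h(Search) + 0.15·0 + 0.2·h(Help)
h(Help) = 0.2·1 + 0.3·h(Product) + 0.2·h(Search) + 0.15·0 + 0.15·h(Help)
Solving: h(Product) = 0.5625, h(Search) = 0.6354, h(Help) = 0.5833.
Starting from Product, the probability is 0.5625.

0.5625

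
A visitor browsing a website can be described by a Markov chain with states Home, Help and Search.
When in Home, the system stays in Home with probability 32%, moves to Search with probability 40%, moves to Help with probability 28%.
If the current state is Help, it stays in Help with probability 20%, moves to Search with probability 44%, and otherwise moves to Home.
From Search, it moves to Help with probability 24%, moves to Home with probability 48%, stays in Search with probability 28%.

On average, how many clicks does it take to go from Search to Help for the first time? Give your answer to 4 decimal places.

3.8978

Let t(s) be the expected number of clicks to first reach Help from state s, with t(Help) = 0. Conditioning on the first click:
t(Home) = 1 + 0.32·t(Home) + 0.4·t(Search)
t(Search) = 1 + 0.48·t(Home) + 0.28·t(Search)
Solving: t(Home) = 3.7634, t(Search) = 3.8978.
Expected clicks from Search to Help: 3.8978.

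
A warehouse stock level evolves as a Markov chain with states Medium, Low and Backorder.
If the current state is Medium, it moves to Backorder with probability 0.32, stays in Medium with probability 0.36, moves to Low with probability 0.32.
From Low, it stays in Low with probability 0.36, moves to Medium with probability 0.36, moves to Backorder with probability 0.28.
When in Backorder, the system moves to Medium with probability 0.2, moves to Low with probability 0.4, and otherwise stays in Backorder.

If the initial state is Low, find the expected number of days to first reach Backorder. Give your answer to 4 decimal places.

3.3967

Let t(s) be the expected number of days to first reach Backorder from state s, with t(Backorder) = 0. Conditioning on the first day:
t(Medium) = 1 + 0.36·t(Medium) + 0.32·t(Low)
t(Low) = 1 + 0.36·t(Medium) + 0.36·t(Low)
Solving: t(Medium) = 3.2609, t(Low) = 3.3967.
Expected days from Low to Backorder: 3.3967.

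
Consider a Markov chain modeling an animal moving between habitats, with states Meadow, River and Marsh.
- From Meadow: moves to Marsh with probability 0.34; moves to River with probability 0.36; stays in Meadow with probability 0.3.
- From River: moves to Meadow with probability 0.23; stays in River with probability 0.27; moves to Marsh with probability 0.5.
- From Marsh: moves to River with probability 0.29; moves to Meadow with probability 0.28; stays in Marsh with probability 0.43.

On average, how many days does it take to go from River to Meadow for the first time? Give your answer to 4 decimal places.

3.9469

Let t(s) be the expected number of days to first reach Meadow from state s, with t(Meadow) = 0. Conditioning on the first day:
t(River) = 1 + 0.27·t(River) + 0.5·t(Marsh)
t(Marsh) = 1 + 0.29·t(River) + 0.43·t(Marsh)
Solving: t(River) = 3.9469, t(Marsh) = 3.7624.
Expected days from River to Meadow: 3.9469.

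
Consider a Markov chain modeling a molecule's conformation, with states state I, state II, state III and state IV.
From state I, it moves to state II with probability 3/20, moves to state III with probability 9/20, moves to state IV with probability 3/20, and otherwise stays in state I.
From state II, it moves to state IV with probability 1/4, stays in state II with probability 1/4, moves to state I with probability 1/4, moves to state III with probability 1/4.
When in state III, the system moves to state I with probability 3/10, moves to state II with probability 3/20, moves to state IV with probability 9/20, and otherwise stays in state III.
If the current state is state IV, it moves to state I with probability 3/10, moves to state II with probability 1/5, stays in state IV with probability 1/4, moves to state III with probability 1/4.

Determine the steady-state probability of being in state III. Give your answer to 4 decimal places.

0.2656

Let the stationary distribution be π with π = πP and π_1 + π_2 + π_3 + π_4 = 1.
π_1 = 0.25·π_1 + 0.25·π_2 + 0.3·π_3 + 0.3·π_4
π_2 = 0.15·π_1 + 0.25·π_2 + 0.15·π_3 + 0.2·π_4
π_3 = 0.45·π_1 + 0.25·π_2 + 0.1·π_3 + 0.25·π_4
Solving with the normalization constraint gives π = (0.2770, 0.1820, 0.2656, 0.2754).
So the stationary probability of state III is 0.2656.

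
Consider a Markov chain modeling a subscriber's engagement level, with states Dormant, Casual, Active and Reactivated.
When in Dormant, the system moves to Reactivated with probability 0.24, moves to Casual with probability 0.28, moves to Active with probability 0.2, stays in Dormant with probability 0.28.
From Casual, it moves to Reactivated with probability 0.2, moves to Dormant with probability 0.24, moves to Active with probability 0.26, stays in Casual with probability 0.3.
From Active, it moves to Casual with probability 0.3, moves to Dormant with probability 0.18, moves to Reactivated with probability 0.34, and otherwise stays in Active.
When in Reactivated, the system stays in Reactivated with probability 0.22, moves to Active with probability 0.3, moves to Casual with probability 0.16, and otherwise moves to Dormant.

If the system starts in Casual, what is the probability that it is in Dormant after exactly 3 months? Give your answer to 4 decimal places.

Propagate the distribution vector 3 months from Casual.
After 0 months: (0.0000, 1.0000, 0.0000, 0.0000)
After 1 month: (0.2400, 0.3000, 0.2600, 0.2000)
After 2 months: (0.2500, 0.2672, 0.2328, 0.2500)
After 3 months: (0.2560, 0.2600, 0.2364, 0.2476)
P(in Dormant after 3 months) = 0.2560

0.2560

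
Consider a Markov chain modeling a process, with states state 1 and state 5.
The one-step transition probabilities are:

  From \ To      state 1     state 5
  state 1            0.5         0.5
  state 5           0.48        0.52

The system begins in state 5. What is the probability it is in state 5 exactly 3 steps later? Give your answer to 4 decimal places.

0.5102

Propagate the distribution vector 3 steps from state 5.
After 0 steps: (0.0000, 1.0000)
After 1 step: (0.4800, 0.5200)
After 2 steps: (0.4896, 0.5104)
After 3 steps: (0.4898, 0.5102)
P(in state 5 after 3 steps) = 0.5102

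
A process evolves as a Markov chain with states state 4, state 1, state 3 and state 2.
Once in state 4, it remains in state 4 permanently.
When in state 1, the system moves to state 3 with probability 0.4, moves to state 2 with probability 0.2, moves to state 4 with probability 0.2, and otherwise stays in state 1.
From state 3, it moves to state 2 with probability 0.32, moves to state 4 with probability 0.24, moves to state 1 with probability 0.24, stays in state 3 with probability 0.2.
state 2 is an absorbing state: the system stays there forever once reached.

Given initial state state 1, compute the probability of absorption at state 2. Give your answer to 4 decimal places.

Let h(s) be the probability of absorption at state 2 starting from transient state s. Then h(state 2) = 1 and h(state 4) = 0. By first-step analysis:
h(state 1) = 0.2·0 + 0.2·h(state 1) + 0.4·h(state 3) + 0.2·1
h(state 3) = 0.24·0 + 0.24·h(state 1) + 0.2·h(state 3) + 0.32·1
Solving: h(state 1) = 0.5294, h(state 3) = 0.5588.
Starting from state 1, the probability is 0.5294.

0.5294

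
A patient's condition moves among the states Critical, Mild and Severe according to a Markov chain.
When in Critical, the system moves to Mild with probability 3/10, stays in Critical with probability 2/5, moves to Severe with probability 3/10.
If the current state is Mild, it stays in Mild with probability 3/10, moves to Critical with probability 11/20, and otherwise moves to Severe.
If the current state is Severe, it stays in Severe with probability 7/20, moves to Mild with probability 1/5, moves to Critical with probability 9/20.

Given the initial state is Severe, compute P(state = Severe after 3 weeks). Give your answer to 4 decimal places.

0.2746

Propagate the distribution vector 3 weeks from Severe.
After 0 weeks: (0.0000, 0.0000, 1.0000)
After 1 week: (0.4500, 0.2000, 0.3500)
After 2 weeks: (0.4475, 0.2650, 0.2875)
After 3 weeks: (0.4541, 0.2713, 0.2746)
P(in Severe after 3 weeks) = 0.2746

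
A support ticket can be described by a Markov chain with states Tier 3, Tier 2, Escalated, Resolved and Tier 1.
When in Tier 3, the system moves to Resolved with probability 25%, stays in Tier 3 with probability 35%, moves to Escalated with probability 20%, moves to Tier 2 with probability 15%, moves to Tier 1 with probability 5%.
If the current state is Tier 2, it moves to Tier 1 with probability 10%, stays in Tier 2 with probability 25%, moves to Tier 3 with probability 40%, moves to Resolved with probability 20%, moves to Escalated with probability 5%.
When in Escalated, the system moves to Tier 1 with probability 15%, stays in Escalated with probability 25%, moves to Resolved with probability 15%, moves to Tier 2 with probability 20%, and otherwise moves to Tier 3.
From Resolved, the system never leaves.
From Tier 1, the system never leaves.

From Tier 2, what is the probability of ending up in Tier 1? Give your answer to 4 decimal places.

Let h(s) be the probability of absorption at Tier 1 starting from transient state s. Then h(Tier 1) = 1 and h(Resolved) = 0. By first-step analysis:
h(Tier 3) = 0.35·h(Tier 3) + 0.15·h(Tier 2) + 0.2·h(Escalated) + 0.25·0 + 0.05·1
h(Tier 2) = 0.4·h(Tier 3) + 0.25·h(Tier 2) + 0.05·h(Escalated) + 0.2·0 + 0.1·1
h(Escalated) = 0.25·h(Tier 3) + 0.2·h(Tier 2) + 0.25·h(Escalated) + 0.15·0 + 0.15·1
Solving: h(Tier 3) = 0.2570, h(Tier 2) = 0.2947, h(Escalated) = 0.3643.
Starting from Tier 2, the probability is 0.2947.

0.2947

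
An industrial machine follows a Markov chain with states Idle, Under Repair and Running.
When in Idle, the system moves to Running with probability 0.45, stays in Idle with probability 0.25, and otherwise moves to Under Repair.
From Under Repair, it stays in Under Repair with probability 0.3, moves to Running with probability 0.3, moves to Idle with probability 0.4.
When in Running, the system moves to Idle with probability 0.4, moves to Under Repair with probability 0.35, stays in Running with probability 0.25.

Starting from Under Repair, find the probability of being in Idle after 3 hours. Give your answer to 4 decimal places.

0.3490

Propagate the distribution vector 3 hours from Under Repair.
After 0 hours: (0.0000, 1.0000, 0.0000)
After 1 hour: (0.4000, 0.3000, 0.3000)
After 2 hours: (0.3400, 0.3150, 0.3450)
After 3 hours: (0.3490, 0.3173, 0.3338)
P(in Idle after 3 hours) = 0.3490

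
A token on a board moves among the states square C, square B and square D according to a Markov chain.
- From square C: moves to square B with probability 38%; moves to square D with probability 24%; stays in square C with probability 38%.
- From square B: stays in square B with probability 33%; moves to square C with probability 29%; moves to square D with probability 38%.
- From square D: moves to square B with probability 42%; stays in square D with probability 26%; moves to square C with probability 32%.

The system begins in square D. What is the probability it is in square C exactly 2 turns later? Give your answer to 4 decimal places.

0.3266

Sum over the intermediate state after 1 turn:
P = P(square D→square C)·P(square C→square C) + P(square D→square B)·P(square B→square C) + P(square D→square D)·P(square D→square C)
  = 0.32×0.38 + 0.42×0.29 + 0.26×0.32
  = 0.1216 + 0.1218 + 0.0832 = 0.3266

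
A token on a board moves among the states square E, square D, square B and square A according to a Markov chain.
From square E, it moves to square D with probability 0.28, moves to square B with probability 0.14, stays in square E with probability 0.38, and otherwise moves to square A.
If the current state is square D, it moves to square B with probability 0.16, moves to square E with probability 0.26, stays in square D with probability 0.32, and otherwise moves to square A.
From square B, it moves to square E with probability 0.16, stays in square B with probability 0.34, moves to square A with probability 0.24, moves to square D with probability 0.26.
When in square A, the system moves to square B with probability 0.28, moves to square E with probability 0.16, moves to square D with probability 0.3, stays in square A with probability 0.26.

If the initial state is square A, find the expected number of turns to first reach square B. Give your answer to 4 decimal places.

Let t(s) be the expected number of turns to first reach square B from state s, with t(square B) = 0. Conditioning on the first turn:
t(square E) = 1 + 0.38·t(square E) + 0.28·t(square D) + 0.2·t(square A)
t(square D) = 1 + 0.26·t(square E) + 0.32·t(square D) + 0.26·t(square A)
t(square A) = 1 + 0.16·t(square E) + 0.3·t(square D) + 0.26·t(square A)
Solving: t(square E) = 5.6064, t(square D) = 5.4372, t(square A) = 4.7678.
Expected turns from square A to square B: 4.7678.

4.7678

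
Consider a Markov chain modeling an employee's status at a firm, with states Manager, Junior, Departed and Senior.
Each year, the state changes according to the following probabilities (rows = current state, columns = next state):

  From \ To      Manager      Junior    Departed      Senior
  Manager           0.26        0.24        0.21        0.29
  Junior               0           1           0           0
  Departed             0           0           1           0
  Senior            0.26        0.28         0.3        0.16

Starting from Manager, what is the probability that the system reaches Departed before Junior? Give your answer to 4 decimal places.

0.4822

Let h(s) be the probability of absorption at Departed starting from transient state s. Then h(Departed) = 1 and h(Junior) = 0. By first-step analysis:
h(Manager) = 0.26·h(Manager) + 0.24·0 + 0.21·1 + 0.29·h(Senior)
h(Senior) = 0.26·h(Manager) + 0.28·0 + 0.3·1 + 0.16·h(Senior)
Solving: h(Manager) = 0.4822, h(Senior) = 0.5064.
Starting from Manager, the probability is 0.4822.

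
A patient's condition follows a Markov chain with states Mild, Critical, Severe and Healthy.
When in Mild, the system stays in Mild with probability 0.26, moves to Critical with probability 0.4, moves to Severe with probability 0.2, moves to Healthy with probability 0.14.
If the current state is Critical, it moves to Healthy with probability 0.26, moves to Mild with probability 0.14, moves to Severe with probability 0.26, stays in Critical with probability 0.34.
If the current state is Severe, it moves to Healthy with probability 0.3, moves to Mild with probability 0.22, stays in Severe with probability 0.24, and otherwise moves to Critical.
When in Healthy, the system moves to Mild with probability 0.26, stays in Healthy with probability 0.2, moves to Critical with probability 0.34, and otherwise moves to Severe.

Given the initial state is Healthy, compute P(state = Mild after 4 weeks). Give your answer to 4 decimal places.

Propagate the distribution vector 4 weeks from Healthy.
After 0 weeks: (0.0000, 0.0000, 0.0000, 1.0000)
After 1 week: (0.2600, 0.3400, 0.2000, 0.2000)
After 2 weeks: (0.2112, 0.3356, 0.2284, 0.2248)
After 3 weeks: (0.2106, 0.3298, 0.2293, 0.2303)
After 4 weeks: (0.2112, 0.3297, 0.2290, 0.2301)
P(in Mild after 4 weeks) = 0.2112

0.2112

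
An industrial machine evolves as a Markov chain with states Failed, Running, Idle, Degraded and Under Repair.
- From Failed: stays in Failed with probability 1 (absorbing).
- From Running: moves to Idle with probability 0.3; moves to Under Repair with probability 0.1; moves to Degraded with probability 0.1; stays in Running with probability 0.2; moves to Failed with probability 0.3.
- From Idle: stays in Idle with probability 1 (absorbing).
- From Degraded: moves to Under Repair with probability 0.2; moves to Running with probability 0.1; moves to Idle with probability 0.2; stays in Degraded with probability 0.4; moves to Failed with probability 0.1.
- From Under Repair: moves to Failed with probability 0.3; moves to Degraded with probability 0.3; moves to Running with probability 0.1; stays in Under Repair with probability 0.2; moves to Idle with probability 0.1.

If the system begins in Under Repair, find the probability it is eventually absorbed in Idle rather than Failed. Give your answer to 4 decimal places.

0.3912

Let h(s) be the probability of absorption at Idle starting from transient state s. Then h(Idle) = 1 and h(Failed) = 0. By first-step analysis:
h(Running) = 0.3·0 + 0.2·h(Running) + 0.3·1 + 0.1·h(Degraded) + 0.1·h(Under Repair)
h(Degraded) = 0.1·0 + 0.1·h(Running) + 0.2·1 + 0.4·h(Degraded) + 0.2·h(Under Repair)
h(Under Repair) = 0.3·0 + 0.1·h(Running) + 0.1·1 + 0.3·h(Degraded) + 0.2·h(Under Repair)
Solving: h(Running) = 0.4921, h(Degraded) = 0.5457, h(Under Repair) = 0.3912.
Starting from Under Repair, the probability is 0.3912.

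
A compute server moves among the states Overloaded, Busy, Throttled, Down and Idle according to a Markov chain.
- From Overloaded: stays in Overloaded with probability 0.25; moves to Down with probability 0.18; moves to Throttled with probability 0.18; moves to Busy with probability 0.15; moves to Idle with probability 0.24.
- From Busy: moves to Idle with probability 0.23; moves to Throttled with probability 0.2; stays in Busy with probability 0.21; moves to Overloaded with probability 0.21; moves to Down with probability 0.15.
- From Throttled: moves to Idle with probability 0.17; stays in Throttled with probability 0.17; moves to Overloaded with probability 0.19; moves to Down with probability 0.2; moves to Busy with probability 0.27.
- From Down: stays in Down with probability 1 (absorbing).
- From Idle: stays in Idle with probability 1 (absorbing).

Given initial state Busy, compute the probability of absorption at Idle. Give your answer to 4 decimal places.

0.5709

Let h(s) be the probability of absorption at Idle starting from transient state s. Then h(Idle) = 1 and h(Down) = 0. By first-step analysis:
h(Overloaded) = 0.25·h(Overloaded) + 0.15·h(Busy) + 0.18·h(Throttled) + 0.18·0 + 0.24·1
h(Busy) = 0.21·h(Overloaded) + 0.21·h(Busy) + 0.2·h(Throttled) + 0.15·0 + 0.23·1
h(Throttled) = 0.19·h(Overloaded) + 0.27·h(Busy) + 0.17·h(Throttled) + 0.2·0 + 0.17·1
Solving: h(Overloaded) = 0.5586, h(Busy) = 0.5709, h(Throttled) = 0.5184.
Starting from Busy, the probability is 0.5709.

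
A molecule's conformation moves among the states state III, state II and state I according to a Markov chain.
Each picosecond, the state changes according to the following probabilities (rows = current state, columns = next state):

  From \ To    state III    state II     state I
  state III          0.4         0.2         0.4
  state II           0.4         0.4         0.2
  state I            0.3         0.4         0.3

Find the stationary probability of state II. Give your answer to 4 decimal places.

Let the stationary distribution be π with π = πP and π_1 + π_2 + π_3 = 1.
π_1 = 0.4·π_1 + 0.4·π_2 + 0.3·π_3
π_2 = 0.2·π_1 + 0.4·π_2 + 0.4·π_3
Solving with the normalization constraint gives π = (0.3696, 0.3261, 0.3043).
So the stationary probability of state II is 0.3261.

0.3261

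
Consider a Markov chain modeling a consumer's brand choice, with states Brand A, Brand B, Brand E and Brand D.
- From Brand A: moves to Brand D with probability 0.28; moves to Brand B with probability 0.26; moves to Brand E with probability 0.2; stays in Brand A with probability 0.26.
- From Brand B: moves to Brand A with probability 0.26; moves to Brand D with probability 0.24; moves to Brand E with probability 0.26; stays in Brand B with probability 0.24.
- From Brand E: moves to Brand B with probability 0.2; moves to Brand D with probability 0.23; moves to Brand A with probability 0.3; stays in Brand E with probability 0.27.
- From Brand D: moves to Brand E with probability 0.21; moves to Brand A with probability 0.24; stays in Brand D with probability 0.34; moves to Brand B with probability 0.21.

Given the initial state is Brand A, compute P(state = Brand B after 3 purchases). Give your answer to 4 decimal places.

0.2277

Propagate the distribution vector 3 purchases from Brand A.
After 0 purchases: (1.0000, 0.0000, 0.0000, 0.0000)
After 1 purchase: (0.2600, 0.2600, 0.2000, 0.2800)
After 2 purchases: (0.2624, 0.2288, 0.2324, 0.2764)
After 3 purchases: (0.2638, 0.2277, 0.2328, 0.2758)
P(in Brand B after 3 purchases) = 0.2277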